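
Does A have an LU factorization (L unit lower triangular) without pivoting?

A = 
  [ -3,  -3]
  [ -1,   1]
Yes.
A[1,1] = -3 ≠ 0, so Gaussian elimination proceeds without a row swap: multiplier ℓ₂₁ = (-1)/(-3) = 1/3, and U[2,2] = 1 - (1/3)(-3) = 2.
L = 
  [  1,   0]
  [1/3,   1]
U = 
  [ -3,  -3]
  [  0,   2]
Check row 2 of LU: [(1/3)(-3), (1/3)(-3) + 2] = [-1, 1] = row 2 of A ✓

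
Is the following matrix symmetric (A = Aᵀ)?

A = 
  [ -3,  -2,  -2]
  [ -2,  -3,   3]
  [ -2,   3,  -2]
Yes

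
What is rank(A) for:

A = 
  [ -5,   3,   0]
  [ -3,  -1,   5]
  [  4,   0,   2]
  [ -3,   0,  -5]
Row reduce:
R2 → R2 - (3/5)·R1
R3 → R3 + (4/5)·R1
R4 → R4 - (3/5)·R1
R3 → R3 + (6/7)·R2
R4 → R4 - (9/14)·R2
R4 → R4 + (115/88)·R3
REF = 
  [   -5,     3,     0]
  [    0, -14/5,     5]
  [    0,     0,  44/7]
  [    0,     0,     0]
Pivot columns: 1, 2, 3 → 3 pivots.

rank(A) = 3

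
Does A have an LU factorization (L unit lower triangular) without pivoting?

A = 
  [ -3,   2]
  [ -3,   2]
Yes.
A[1,1] = -3 ≠ 0, so Gaussian elimination proceeds without a row swap: multiplier ℓ₂₁ = (-3)/(-3) = 1, and U[2,2] = 2 - (1)(2) = 0.
L = 
  [  1,   0]
  [  1,   1]
U = 
  [ -3,   2]
  [  0,   0]
Check row 2 of LU: [(1)(-3), (1)(2) + 0] = [-3, 2] = row 2 of A ✓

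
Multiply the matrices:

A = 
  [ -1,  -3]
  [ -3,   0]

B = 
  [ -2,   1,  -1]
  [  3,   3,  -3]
A is 2×2 and B is 2×3, so AB is 2×3. Each entry is (row of A)·(column of B):
AB[1,1] = (-1)(-2) + (-3)(3) = -7
AB[1,2] = (-1)(1) + (-3)(3) = -10
AB[1,3] = (-1)(-1) + (-3)(-3) = 10
AB[2,1] = (-3)(-2) + (0)(3) = 6
AB[2,2] = (-3)(1) + (0)(3) = -3
AB[2,3] = (-3)(-1) + (0)(-3) = 3

AB = 
  [ -7, -10,  10]
  [  6,  -3,   3]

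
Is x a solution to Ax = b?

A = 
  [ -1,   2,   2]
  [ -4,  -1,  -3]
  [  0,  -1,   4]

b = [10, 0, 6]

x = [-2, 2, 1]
No

Ax = [8, 3, 2] ≠ b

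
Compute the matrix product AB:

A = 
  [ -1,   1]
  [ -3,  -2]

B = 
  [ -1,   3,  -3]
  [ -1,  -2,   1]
AB = 
  [  0,  -5,   4]
  [  5,  -5,   7]

A is 2×2 and B is 2×3, so AB is 2×3. Each entry is (row of A)·(column of B):
AB[1,1] = (-1)(-1) + (1)(-1) = 0
AB[1,2] = (-1)(3) + (1)(-2) = -5
AB[1,3] = (-1)(-3) + (1)(1) = 4
AB[2,1] = (-3)(-1) + (-2)(-1) = 5
AB[2,2] = (-3)(3) + (-2)(-2) = -5
AB[2,3] = (-3)(-3) + (-2)(1) = 7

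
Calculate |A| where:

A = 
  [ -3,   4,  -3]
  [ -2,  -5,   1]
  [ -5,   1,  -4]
-28

Cofactor expansion along row 1:
det(A) = (-3)·((-5)(-4) - (1)(1)) - (4)·((-2)(-4) - (1)(-5)) + (-3)·((-2)(1) - (-5)(-5))
  = (-3)(19) - (4)(13) + (-3)(-27)
  = -28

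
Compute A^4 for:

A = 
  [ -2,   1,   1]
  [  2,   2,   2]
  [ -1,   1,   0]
A² = A·A:
A²[1,1] = (-2)(-2) + (1)(2) + (1)(-1) = 5
A²[1,2] = (-2)(1) + (1)(2) + (1)(1) = 1
A²[1,3] = (-2)(1) + (1)(2) + (1)(0) = 0
A²[2,1] = (2)(-2) + (2)(2) + (2)(-1) = -2
A²[2,2] = (2)(1) + (2)(2) + (2)(1) = 8
A²[2,3] = (2)(1) + (2)(2) + (2)(0) = 6
A²[3,1] = (-1)(-2) + (1)(2) + (0)(-1) = 4
A²[3,2] = (-1)(1) + (1)(2) + (0)(1) = 1
A²[3,3] = (-1)(1) + (1)(2) + (0)(0) = 1
A² = 
  [  5,   1,   0]
  [ -2,   8,   6]
  [  4,   1,   1]

A^3 = A^2·A:
A^3[1,1] = (5)(-2) + (1)(2) + (0)(-1) = -8
A^3[1,2] = (5)(1) + (1)(2) + (0)(1) = 7
A^3[1,3] = (5)(1) + (1)(2) + (0)(0) = 7
A^3[2,1] = (-2)(-2) + (8)(2) + (6)(-1) = 14
A^3[2,2] = (-2)(1) + (8)(2) + (6)(1) = 20
A^3[2,3] = (-2)(1) + (8)(2) + (6)(0) = 14
A^3[3,1] = (4)(-2) + (1)(2) + (1)(-1) = -7
A^3[3,2] = (4)(1) + (1)(2) + (1)(1) = 7
A^3[3,3] = (4)(1) + (1)(2) + (1)(0) = 6
A^3 = 
  [ -8,   7,   7]
  [ 14,  20,  14]
  [ -7,   7,   6]

A^4 = A^3·A:
A^4[1,1] = (-8)(-2) + (7)(2) + (7)(-1) = 23
A^4[1,2] = (-8)(1) + (7)(2) + (7)(1) = 13
A^4[1,3] = (-8)(1) + (7)(2) + (7)(0) = 6
A^4[2,1] = (14)(-2) + (20)(2) + (14)(-1) = -2
A^4[2,2] = (14)(1) + (20)(2) + (14)(1) = 68
A^4[2,3] = (14)(1) + (20)(2) + (14)(0) = 54
A^4[3,1] = (-7)(-2) + (7)(2) + (6)(-1) = 22
A^4[3,2] = (-7)(1) + (7)(2) + (6)(1) = 13
A^4[3,3] = (-7)(1) + (7)(2) + (6)(0) = 7
A^4 = 
  [ 23,  13,   6]
  [ -2,  68,  54]
  [ 22,  13,   7]

Therefore
A^4 = 
  [ 23,  13,   6]
  [ -2,  68,  54]
  [ 22,  13,   7]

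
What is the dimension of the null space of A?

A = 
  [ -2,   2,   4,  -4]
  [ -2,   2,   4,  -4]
nullity(A) = 3

Row reduce:
R2 → R2 - (1)·R1
REF = 
  [ -2,   2,   4,  -4]
  [  0,   0,   0,   0]
Pivot columns: 1 → 1 pivot.
rank(A) = 1, so nullity(A) = 4 - 1 = 3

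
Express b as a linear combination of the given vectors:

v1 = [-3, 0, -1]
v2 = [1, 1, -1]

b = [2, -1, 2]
c1 = -1, c2 = -1

b = -1·v1 + -1·v2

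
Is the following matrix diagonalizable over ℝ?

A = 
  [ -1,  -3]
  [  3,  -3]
No

tr(A) = -4, det(A) = 12
Characteristic polynomial: λ² - tr(A)λ + det(A) = λ² + 4λ + 12
λ² + 4λ + 12 = 0  ⇒  λ = (-4 ± √((4)² - 4·(12)))/2 = (-4 ± √(-32))/2
  = -2 + 2i√2,  -2 - 2i√2
Eigenvalues: -2 + 2i√2, -2 - 2i√2  (≈ -2 + 2.828i, -2 - 2.828i)
Has complex eigenvalues (not diagonalizable over ℝ).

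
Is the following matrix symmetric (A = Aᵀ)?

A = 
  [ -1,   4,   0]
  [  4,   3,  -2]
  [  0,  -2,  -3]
Yes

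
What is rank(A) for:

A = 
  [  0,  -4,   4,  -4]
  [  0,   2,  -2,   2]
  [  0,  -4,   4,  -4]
rank(A) = 1

Row reduce:
R2 → R2 + (1/2)·R1
R3 → R3 - (1)·R1
REF = 
  [  0,  -4,   4,  -4]
  [  0,   0,   0,   0]
  [  0,   0,   0,   0]
Pivot columns: 2 → 1 pivot.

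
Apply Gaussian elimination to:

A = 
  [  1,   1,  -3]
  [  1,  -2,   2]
Row operations:
R2 → R2 - (1)·R1

Resulting echelon form:
REF = 
  [  1,   1,  -3]
  [  0,  -3,   5]

Rank = 2 (number of non-zero pivot rows).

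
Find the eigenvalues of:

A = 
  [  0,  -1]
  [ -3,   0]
tr(A) = 0, det(A) = -3
Characteristic polynomial: λ² - tr(A)λ + det(A) = λ² - 3
λ² - 3 = 0  ⇒  λ = (0 ± √((0)² - 4·(-3)))/2 = (0 ± √(12))/2
  = √3,  -√3

λ = √3, -√3  (≈ 1.732, -1.732)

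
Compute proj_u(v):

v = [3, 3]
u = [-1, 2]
v·u = (3)(-1) + (3)(2) = 3
u·u = (-1)² + (2)² = 5
proj_u(v) = (v·u / u·u) × u = (3/5) × u

proj_u(v) = [-3/5, 6/5]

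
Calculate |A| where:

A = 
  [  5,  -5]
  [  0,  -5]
-25

For a 2×2 matrix, det = ad - bc = (5)(-5) - (-5)(0) = -25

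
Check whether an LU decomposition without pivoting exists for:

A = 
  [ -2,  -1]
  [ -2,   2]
Yes.
A[1,1] = -2 ≠ 0, so Gaussian elimination proceeds without a row swap: multiplier ℓ₂₁ = (-2)/(-2) = 1, and U[2,2] = 2 - (1)(-1) = 3.
L = 
  [  1,   0]
  [  1,   1]
U = 
  [ -2,  -1]
  [  0,   3]
Check row 2 of LU: [(1)(-2), (1)(-1) + 3] = [-2, 2] = row 2 of A ✓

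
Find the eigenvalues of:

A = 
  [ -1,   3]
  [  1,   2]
λ = (1 + √21)/2, (1 - √21)/2  (≈ 2.791, -1.791)

tr(A) = 1, det(A) = -5
Characteristic polynomial: λ² - tr(A)λ + det(A) = λ² - λ - 5
λ² - λ - 5 = 0  ⇒  λ = (1 ± √((-1)² - 4·(-5)))/2 = (1 ± √(21))/2
  = (1 + √21)/2,  (1 - √21)/2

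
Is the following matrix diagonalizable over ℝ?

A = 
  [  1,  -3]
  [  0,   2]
Yes

tr(A) = 3, det(A) = 2
Characteristic polynomial: λ² - tr(A)λ + det(A) = λ² - 3λ + 2
λ² - 3λ + 2 = (λ - 1)(λ - 2)
Eigenvalues: 2, 1
λ=1: alg. mult. = 1, geom. mult. = 2 - rank(A - (1)I) = 2 - 1 = 1
λ=2: alg. mult. = 1, geom. mult. = 2 - rank(A - (2)I) = 2 - 1 = 1
Sum of geometric multiplicities equals n, so A has n independent eigenvectors.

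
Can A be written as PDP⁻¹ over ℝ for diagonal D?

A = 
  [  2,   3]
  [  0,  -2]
Yes

tr(A) = 0, det(A) = -4
Characteristic polynomial: λ² - tr(A)λ + det(A) = λ² - 4
λ² - 4 = (λ + 2)(λ - 2)
Eigenvalues: 2, -2
λ=-2: alg. mult. = 1, geom. mult. = 2 - rank(A - (-2)I) = 2 - 1 = 1
λ=2: alg. mult. = 1, geom. mult. = 2 - rank(A - (2)I) = 2 - 1 = 1
Sum of geometric multiplicities equals n, so A has n independent eigenvectors.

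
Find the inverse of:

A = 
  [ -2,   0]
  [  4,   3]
det(A) = (-2)(3) - (0)(4) = -6
For a 2×2 matrix, A⁻¹ = (1/det(A)) · [[d, -b], [-c, a]]
    = (-1/6) · [[3, 0], [-4, -2]]

A⁻¹ = 
  [-1/2,    0]
  [ 2/3,  1/3]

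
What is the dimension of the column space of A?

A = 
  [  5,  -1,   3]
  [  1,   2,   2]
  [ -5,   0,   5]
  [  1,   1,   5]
dim(Col(A)) = 3

Row reduce:
R2 → R2 - (1/5)·R1
R3 → R3 + (1)·R1
R4 → R4 - (1/5)·R1
R3 → R3 + (5/11)·R2
R4 → R4 - (6/11)·R2
R4 → R4 - (8/19)·R3
REF = 
  [    5,    -1,     3]
  [    0,  11/5,   7/5]
  [    0,     0, 95/11]
  [    0,     0,     0]
Pivot columns: 1, 2, 3 → 3 pivots.
dim(Col(A)) = number of pivot columns = 3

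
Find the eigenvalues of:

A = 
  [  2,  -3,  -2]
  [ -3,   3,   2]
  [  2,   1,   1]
Characteristic polynomial: det(λI - A) = λ³ - 6λ² + 4λ + 1
Testing integer divisors of the constant term: p(1) = 0, so (λ - 1) is a factor:
p(λ) = (λ - 1)(λ² - 5λ - 1)
λ² - 5λ - 1 = 0  ⇒  λ = (5 ± √((-5)² - 4·(-1)))/2 = (5 ± √(29))/2
  = (5 + √29)/2,  (5 - √29)/2

λ = 1, (5 + √29)/2, (5 - √29)/2  (≈ 1, 5.193, -0.1926)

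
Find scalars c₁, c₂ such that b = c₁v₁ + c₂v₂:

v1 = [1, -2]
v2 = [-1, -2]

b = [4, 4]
c1 = 1, c2 = -3

b = 1·v1 + -3·v2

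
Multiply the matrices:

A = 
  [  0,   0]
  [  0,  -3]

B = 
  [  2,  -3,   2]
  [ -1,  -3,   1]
AB = 
  [  0,   0,   0]
  [  3,   9,  -3]

A is 2×2 and B is 2×3, so AB is 2×3. Each entry is (row of A)·(column of B):
AB[1,1] = (0)(2) + (0)(-1) = 0
AB[1,2] = (0)(-3) + (0)(-3) = 0
AB[1,3] = (0)(2) + (0)(1) = 0
AB[2,1] = (0)(2) + (-3)(-1) = 3
AB[2,2] = (0)(-3) + (-3)(-3) = 9
AB[2,3] = (0)(2) + (-3)(1) = -3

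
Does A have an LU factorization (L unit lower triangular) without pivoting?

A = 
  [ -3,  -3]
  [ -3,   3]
Yes.
A[1,1] = -3 ≠ 0, so Gaussian elimination proceeds without a row swap: multiplier ℓ₂₁ = (-3)/(-3) = 1, and U[2,2] = 3 - (1)(-3) = 6.
L = 
  [  1,   0]
  [  1,   1]
U = 
  [ -3,  -3]
  [  0,   6]
Check row 2 of LU: [(1)(-3), (1)(-3) + 6] = [-3, 3] = row 2 of A ✓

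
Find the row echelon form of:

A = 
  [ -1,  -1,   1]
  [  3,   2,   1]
Row operations:
R2 → R2 + (3)·R1

Resulting echelon form:
REF = 
  [ -1,  -1,   1]
  [  0,  -1,   4]

Rank = 2 (number of non-zero pivot rows).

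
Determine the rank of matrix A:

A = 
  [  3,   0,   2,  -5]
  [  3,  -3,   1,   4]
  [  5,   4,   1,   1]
Row reduce:
R2 → R2 - (1)·R1
R3 → R3 - (5/3)·R1
R3 → R3 + (4/3)·R2
REF = 
  [    3,     0,     2,    -5]
  [    0,    -3,    -1,     9]
  [    0,     0, -11/3,  64/3]
Pivot columns: 1, 2, 3 → 3 pivots.

rank(A) = 3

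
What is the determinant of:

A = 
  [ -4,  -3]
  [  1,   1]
-1

For a 2×2 matrix, det = ad - bc = (-4)(1) - (-3)(1) = -1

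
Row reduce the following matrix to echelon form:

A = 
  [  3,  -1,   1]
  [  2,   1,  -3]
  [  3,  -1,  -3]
Row operations:
R2 → R2 - (2/3)·R1
R3 → R3 - (1)·R1

Resulting echelon form:
REF = 
  [    3,    -1,     1]
  [    0,   5/3, -11/3]
  [    0,     0,    -4]

Rank = 3 (number of non-zero pivot rows).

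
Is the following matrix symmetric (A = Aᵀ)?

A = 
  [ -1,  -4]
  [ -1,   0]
No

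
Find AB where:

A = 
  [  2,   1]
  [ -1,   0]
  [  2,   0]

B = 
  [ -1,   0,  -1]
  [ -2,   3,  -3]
AB = 
  [ -4,   3,  -5]
  [  1,   0,   1]
  [ -2,   0,  -2]

A is 3×2 and B is 2×3, so AB is 3×3. Each entry is (row of A)·(column of B):
AB[1,1] = (2)(-1) + (1)(-2) = -4
AB[1,2] = (2)(0) + (1)(3) = 3
AB[1,3] = (2)(-1) + (1)(-3) = -5
AB[2,1] = (-1)(-1) + (0)(-2) = 1
AB[2,2] = (-1)(0) + (0)(3) = 0
AB[2,3] = (-1)(-1) + (0)(-3) = 1
AB[3,1] = (2)(-1) + (0)(-2) = -2
AB[3,2] = (2)(0) + (0)(3) = 0
AB[3,3] = (2)(-1) + (0)(-3) = -2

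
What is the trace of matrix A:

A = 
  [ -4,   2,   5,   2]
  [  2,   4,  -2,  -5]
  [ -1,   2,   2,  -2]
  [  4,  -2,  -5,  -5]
-3

tr(A) = -4 + 4 + 2 + -5 = -3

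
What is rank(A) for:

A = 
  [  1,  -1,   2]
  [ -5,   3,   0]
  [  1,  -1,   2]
Row reduce:
R2 → R2 + (5)·R1
R3 → R3 - (1)·R1
REF = 
  [  1,  -1,   2]
  [  0,  -2,  10]
  [  0,   0,   0]
Pivot columns: 1, 2 → 2 pivots.

rank(A) = 2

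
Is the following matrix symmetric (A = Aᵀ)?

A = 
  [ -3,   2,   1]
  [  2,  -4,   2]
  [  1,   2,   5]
Yes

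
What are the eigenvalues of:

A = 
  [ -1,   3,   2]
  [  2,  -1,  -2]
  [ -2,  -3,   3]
λ = 1, √13, -√13  (≈ 1, 3.606, -3.606)

Characteristic polynomial: det(λI - A) = λ³ - λ² - 13λ + 13
Testing integer divisors of the constant term: p(1) = 0, so (λ - 1) is a factor:
p(λ) = (λ - 1)(λ² - 13)
λ² - 13 = 0  ⇒  λ = (0 ± √((0)² - 4·(-13)))/2 = (0 ± √(52))/2
  = √13,  -√13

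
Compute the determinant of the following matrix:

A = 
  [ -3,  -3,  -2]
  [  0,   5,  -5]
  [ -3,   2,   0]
Cofactor expansion along row 1:
det(A) = (-3)·((5)(0) - (-5)(2)) - (-3)·((0)(0) - (-5)(-3)) + (-2)·((0)(2) - (5)(-3))
  = (-3)(10) - (-3)(-15) + (-2)(15)
  = -105

det(A) = -105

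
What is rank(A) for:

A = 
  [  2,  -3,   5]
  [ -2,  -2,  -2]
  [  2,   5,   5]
Row reduce:
R2 → R2 + (1)·R1
R3 → R3 - (1)·R1
R3 → R3 + (8/5)·R2
REF = 
  [   2,   -3,    5]
  [   0,   -5,    3]
  [   0,    0, 24/5]
Pivot columns: 1, 2, 3 → 3 pivots.

rank(A) = 3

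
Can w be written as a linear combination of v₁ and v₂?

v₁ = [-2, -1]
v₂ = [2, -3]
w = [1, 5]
Yes

Form the augmented matrix and row-reduce:
[v₁|v₂|w] = 
  [ -2,   2,   1]
  [ -1,  -3,   5]
R2 → R2 - (1/2)·R1
REF = 
  [ -2,   2,   1]
  [  0,  -4, 9/2]

No row of the form [0 0 | nonzero], so the system is consistent. Back-substitution gives c₁ = -13/8, c₂ = -9/8: w = (-13/8)·v₁ + (-9/8)·v₂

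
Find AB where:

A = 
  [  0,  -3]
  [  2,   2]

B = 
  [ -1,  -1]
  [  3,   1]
A is 2×2 and B is 2×2, so AB is 2×2. Each entry is (row of A)·(column of B):
AB[1,1] = (0)(-1) + (-3)(3) = -9
AB[1,2] = (0)(-1) + (-3)(1) = -3
AB[2,1] = (2)(-1) + (2)(3) = 4
AB[2,2] = (2)(-1) + (2)(1) = 0

AB = 
  [ -9,  -3]
  [  4,   0]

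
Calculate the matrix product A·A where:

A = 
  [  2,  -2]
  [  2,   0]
A² = A·A:
A²[1,1] = (2)(2) + (-2)(2) = 0
A²[1,2] = (2)(-2) + (-2)(0) = -4
A²[2,1] = (2)(2) + (0)(2) = 4
A²[2,2] = (2)(-2) + (0)(0) = -4
A² = 
  [  0,  -4]
  [  4,  -4]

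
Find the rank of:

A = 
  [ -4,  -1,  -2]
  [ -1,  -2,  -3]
Row reduce:
R2 → R2 - (1/4)·R1
REF = 
  [  -4,   -1,   -2]
  [   0, -7/4, -5/2]
Pivot columns: 1, 2 → 2 pivots.

rank(A) = 2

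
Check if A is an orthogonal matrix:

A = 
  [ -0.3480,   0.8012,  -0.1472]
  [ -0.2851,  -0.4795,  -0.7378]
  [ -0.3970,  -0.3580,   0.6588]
No

AᵀA = 
  [  0.3600,   0,   0]
  [  0,   1,   0]
  [  0,   0,   1]
≠ I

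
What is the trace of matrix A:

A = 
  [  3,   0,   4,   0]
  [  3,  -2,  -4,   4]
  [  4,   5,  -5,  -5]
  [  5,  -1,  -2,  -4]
-8

tr(A) = 3 + -2 + -5 + -4 = -8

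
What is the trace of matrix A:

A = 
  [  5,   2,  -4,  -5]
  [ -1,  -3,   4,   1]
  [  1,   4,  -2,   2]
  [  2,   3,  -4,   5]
5

tr(A) = 5 + -3 + -2 + 5 = 5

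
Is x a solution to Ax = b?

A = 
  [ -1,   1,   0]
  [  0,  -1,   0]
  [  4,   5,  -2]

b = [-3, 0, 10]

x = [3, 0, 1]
Yes

Ax = [-3, 0, 10] = b ✓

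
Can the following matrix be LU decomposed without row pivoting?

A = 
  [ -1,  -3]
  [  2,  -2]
Yes.
A[1,1] = -1 ≠ 0, so Gaussian elimination proceeds without a row swap: multiplier ℓ₂₁ = (2)/(-1) = -2, and U[2,2] = -2 - (-2)(-3) = -8.
L = 
  [  1,   0]
  [ -2,   1]
U = 
  [ -1,  -3]
  [  0,  -8]
Check row 2 of LU: [(-2)(-1), (-2)(-3) + (-8)] = [2, -2] = row 2 of A ✓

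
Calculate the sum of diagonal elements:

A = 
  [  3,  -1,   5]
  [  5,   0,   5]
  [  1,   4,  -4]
-1

tr(A) = 3 + 0 + -4 = -1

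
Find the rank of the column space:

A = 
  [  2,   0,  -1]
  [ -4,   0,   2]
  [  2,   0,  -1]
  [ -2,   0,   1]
dim(Col(A)) = 1

Row reduce:
R2 → R2 + (2)·R1
R3 → R3 - (1)·R1
R4 → R4 + (1)·R1
REF = 
  [  2,   0,  -1]
  [  0,   0,   0]
  [  0,   0,   0]
  [  0,   0,   0]
Pivot columns: 1 → 1 pivot.
dim(Col(A)) = number of pivot columns = 1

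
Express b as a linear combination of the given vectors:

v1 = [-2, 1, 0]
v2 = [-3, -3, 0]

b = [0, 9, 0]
c1 = 3, c2 = -2

b = 3·v1 + -2·v2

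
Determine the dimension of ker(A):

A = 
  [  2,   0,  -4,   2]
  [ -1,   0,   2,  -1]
nullity(A) = 3

Row reduce:
R2 → R2 + (1/2)·R1
REF = 
  [  2,   0,  -4,   2]
  [  0,   0,   0,   0]
Pivot columns: 1 → 1 pivot.
rank(A) = 1, so nullity(A) = 4 - 1 = 3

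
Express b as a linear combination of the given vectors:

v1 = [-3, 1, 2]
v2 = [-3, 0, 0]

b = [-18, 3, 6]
c1 = 3, c2 = 3

b = 3·v1 + 3·v2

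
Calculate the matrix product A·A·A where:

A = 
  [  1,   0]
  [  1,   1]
A² = A·A:
A²[1,1] = (1)(1) + (0)(1) = 1
A²[1,2] = (1)(0) + (0)(1) = 0
A²[2,1] = (1)(1) + (1)(1) = 2
A²[2,2] = (1)(0) + (1)(1) = 1
A² = 
  [  1,   0]
  [  2,   1]

A^3 = A^2·A:
A^3[1,1] = (1)(1) + (0)(1) = 1
A^3[1,2] = (1)(0) + (0)(1) = 0
A^3[2,1] = (2)(1) + (1)(1) = 3
A^3[2,2] = (2)(0) + (1)(1) = 1
A^3 = 
  [  1,   0]
  [  3,   1]

Therefore
A^3 = 
  [  1,   0]
  [  3,   1]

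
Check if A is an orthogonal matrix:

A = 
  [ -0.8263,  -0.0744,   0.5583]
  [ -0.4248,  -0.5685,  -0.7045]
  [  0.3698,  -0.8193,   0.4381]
Yes

AᵀA = 
  [  1,   0,   0]
  [  0,   1,   0]
  [  0,   0,   1]
≈ I (equal to I up to the 4-dp rounding of the entries)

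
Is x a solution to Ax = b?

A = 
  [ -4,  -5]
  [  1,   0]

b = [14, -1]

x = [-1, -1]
No

Ax = [9, -1] ≠ b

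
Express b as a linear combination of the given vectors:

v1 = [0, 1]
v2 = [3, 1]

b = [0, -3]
c1 = -3, c2 = 0

b = -3·v1 + 0·v2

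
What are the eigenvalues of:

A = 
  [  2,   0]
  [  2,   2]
λ = 2, 2

tr(A) = 4, det(A) = 4
Characteristic polynomial: λ² - tr(A)λ + det(A) = λ² - 4λ + 4
λ² - 4λ + 4 = (λ - 2)²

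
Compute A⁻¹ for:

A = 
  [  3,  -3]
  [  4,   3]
det(A) = (3)(3) - (-3)(4) = 21
For a 2×2 matrix, A⁻¹ = (1/det(A)) · [[d, -b], [-c, a]]
    = (1/21) · [[3, 3], [-4, 3]]

A⁻¹ = 
  [  1/7,   1/7]
  [-4/21,   1/7]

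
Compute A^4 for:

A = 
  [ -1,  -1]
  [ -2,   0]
A² = A·A:
A²[1,1] = (-1)(-1) + (-1)(-2) = 3
A²[1,2] = (-1)(-1) + (-1)(0) = 1
A²[2,1] = (-2)(-1) + (0)(-2) = 2
A²[2,2] = (-2)(-1) + (0)(0) = 2
A² = 
  [  3,   1]
  [  2,   2]

A^3 = A^2·A:
A^3[1,1] = (3)(-1) + (1)(-2) = -5
A^3[1,2] = (3)(-1) + (1)(0) = -3
A^3[2,1] = (2)(-1) + (2)(-2) = -6
A^3[2,2] = (2)(-1) + (2)(0) = -2
A^3 = 
  [ -5,  -3]
  [ -6,  -2]

A^4 = A^3·A:
A^4[1,1] = (-5)(-1) + (-3)(-2) = 11
A^4[1,2] = (-5)(-1) + (-3)(0) = 5
A^4[2,1] = (-6)(-1) + (-2)(-2) = 10
A^4[2,2] = (-6)(-1) + (-2)(0) = 6
A^4 = 
  [ 11,   5]
  [ 10,   6]

Therefore
A^4 = 
  [ 11,   5]
  [ 10,   6]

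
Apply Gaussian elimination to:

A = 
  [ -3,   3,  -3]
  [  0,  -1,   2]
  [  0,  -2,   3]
Row operations:
R3 → R3 - (2)·R2

Resulting echelon form:
REF = 
  [ -3,   3,  -3]
  [  0,  -1,   2]
  [  0,   0,  -1]

Rank = 3 (number of non-zero pivot rows).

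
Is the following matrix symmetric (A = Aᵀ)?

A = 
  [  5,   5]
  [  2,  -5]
No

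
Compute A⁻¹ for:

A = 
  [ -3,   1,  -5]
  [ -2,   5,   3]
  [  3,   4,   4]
det(A) = (-3)·((5)(4) - (3)(4)) - (1)·((-2)(4) - (3)(3)) + (-5)·((-2)(4) - (5)(3))
  = (-3)(8) - (1)(-17) + (-5)(-23)
  = 108
det(A) = 108 ≠ 0, so A is invertible.

Cofactors Cᵢⱼ = (-1)ⁱ⁺ʲ·Mᵢⱼ:
C = 
  [  8,  17, -23]
  [-24,   3,  15]
  [ 28,  19, -13]

adj(A) = Cᵀ:
adj(A) = 
  [  8, -24,  28]
  [ 17,   3,  19]
  [-23,  15, -13]

A⁻¹ = (1/108) · adj(A):
A⁻¹ = 
  [   2/27,    -2/9,    7/27]
  [ 17/108,    1/36,  19/108]
  [-23/108,    5/36, -13/108]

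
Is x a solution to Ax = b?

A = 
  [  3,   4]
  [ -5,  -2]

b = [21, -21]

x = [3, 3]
Yes

Ax = [21, -21] = b ✓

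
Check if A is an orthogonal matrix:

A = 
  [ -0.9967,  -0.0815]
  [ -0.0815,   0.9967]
Yes

AᵀA = 
  [  1.0001,   0]
  [  0,   1.0001]
≈ I (equal to I up to the 4-dp rounding of the entries)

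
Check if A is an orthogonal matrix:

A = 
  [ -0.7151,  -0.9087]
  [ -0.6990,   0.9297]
No

AᵀA = 
  [  1,   0]
  [  0,   1.6901]
≠ I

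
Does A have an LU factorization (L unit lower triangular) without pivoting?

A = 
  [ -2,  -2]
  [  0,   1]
Yes.
A[1,1] = -2 ≠ 0, so Gaussian elimination proceeds without a row swap: multiplier ℓ₂₁ = (0)/(-2) = 0, and U[2,2] = 1 - (0)(-2) = 1.
L = 
  [  1,   0]
  [  0,   1]
U = 
  [ -2,  -2]
  [  0,   1]
Check row 2 of LU: [(0)(-2), (0)(-2) + 1] = [0, 1] = row 2 of A ✓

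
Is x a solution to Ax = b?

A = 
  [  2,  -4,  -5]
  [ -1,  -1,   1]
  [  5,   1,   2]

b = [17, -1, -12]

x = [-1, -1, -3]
Yes

Ax = [17, -1, -12] = b ✓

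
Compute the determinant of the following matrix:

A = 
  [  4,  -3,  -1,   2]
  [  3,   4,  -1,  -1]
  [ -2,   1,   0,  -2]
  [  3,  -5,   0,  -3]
92

Cofactor expansion along row 1: det(A) = a₁₁M₁₁ - a₁₂M₁₂ + a₁₃M₁₃ - a₁₄M₁₄

M₁₁ = det[[4, -1, -1]; [1, 0, -2]; [-5, 0, -3]]
  = (4)·((0)(-3) - (-2)(0)) - (-1)·((1)(-3) - (-2)(-5)) + (-1)·((1)(0) - (0)(-5))
  = (4)(0) - (-1)(-13) + (-1)(0)
  = -13
M₁₂ = det[[3, -1, -1]; [-2, 0, -2]; [3, 0, -3]]
  = (3)·((0)(-3) - (-2)(0)) - (-1)·((-2)(-3) - (-2)(3)) + (-1)·((-2)(0) - (0)(3))
  = (3)(0) - (-1)(12) + (-1)(0)
  = 12
M₁₃ = det[[3, 4, -1]; [-2, 1, -2]; [3, -5, -3]]
  = (3)·((1)(-3) - (-2)(-5)) - (4)·((-2)(-3) - (-2)(3)) + (-1)·((-2)(-5) - (1)(3))
  = (3)(-13) - (4)(12) + (-1)(7)
  = -94
M₁₄ = det[[3, 4, -1]; [-2, 1, 0]; [3, -5, 0]]
  = (3)·((1)(0) - (0)(-5)) - (4)·((-2)(0) - (0)(3)) + (-1)·((-2)(-5) - (1)(3))
  = (3)(0) - (4)(0) + (-1)(7)
  = -7

det(A) = (4)(-13) - (-3)(12) + (-1)(-94) - (2)(-7) = 92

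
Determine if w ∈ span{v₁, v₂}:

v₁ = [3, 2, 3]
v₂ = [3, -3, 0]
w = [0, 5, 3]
Yes

Form the augmented matrix and row-reduce:
[v₁|v₂|w] = 
  [  3,   3,   0]
  [  2,  -3,   5]
  [  3,   0,   3]
R2 → R2 - (2/3)·R1
R3 → R3 - (1)·R1
R3 → R3 - (3/5)·R2
REF = 
  [  3,   3,   0]
  [  0,  -5,   5]
  [  0,   0,   0]

No row of the form [0 0 | nonzero], so the system is consistent. Back-substitution gives c₁ = 1, c₂ = -1: w = (1)·v₁ + (-1)·v₂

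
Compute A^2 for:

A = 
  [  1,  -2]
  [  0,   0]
A² = A·A:
A²[1,1] = (1)(1) + (-2)(0) = 1
A²[1,2] = (1)(-2) + (-2)(0) = -2
A²[2,1] = (0)(1) + (0)(0) = 0
A²[2,2] = (0)(-2) + (0)(0) = 0
A² = 
  [  1,  -2]
  [  0,   0]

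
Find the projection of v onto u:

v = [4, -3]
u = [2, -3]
proj_u(v) = [34/13, -51/13]

v·u = (4)(2) + (-3)(-3) = 17
u·u = (2)² + (-3)² = 13
proj_u(v) = (v·u / u·u) × u = (17/13) × u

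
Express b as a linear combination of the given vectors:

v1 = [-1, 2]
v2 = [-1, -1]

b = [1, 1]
c1 = 0, c2 = -1

b = 0·v1 + -1·v2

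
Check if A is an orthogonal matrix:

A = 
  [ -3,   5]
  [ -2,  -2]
No

AᵀA = 
  [ 13, -11]
  [-11,  29]
≠ I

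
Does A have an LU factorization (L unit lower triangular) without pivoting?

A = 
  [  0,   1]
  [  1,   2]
No.
A[1,1] = 0 but A[2,1] = 1 ≠ 0. Any LU with L unit lower triangular has (LU)[1,1] = U[1,1] and (LU)[2,1] = L[2,1]·U[1,1]; matching A forces U[1,1] = 0, which then forces (LU)[2,1] = 0 ≠ 1. A row swap (pivoting) is required.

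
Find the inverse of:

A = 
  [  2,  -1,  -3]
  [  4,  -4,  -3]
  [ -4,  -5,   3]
det(A) = (2)·((-4)(3) - (-3)(-5)) - (-1)·((4)(3) - (-3)(-4)) + (-3)·((4)(-5) - (-4)(-4))
  = (2)(-27) - (-1)(0) + (-3)(-36)
  = 54
det(A) = 54 ≠ 0, so A is invertible.

Cofactors Cᵢⱼ = (-1)ⁱ⁺ʲ·Mᵢⱼ:
C = 
  [-27,   0, -36]
  [ 18,  -6,  14]
  [ -9,  -6,  -4]

adj(A) = Cᵀ:
adj(A) = 
  [-27,  18,  -9]
  [  0,  -6,  -6]
  [-36,  14,  -4]

A⁻¹ = (1/54) · adj(A):
A⁻¹ = 
  [ -1/2,   1/3,  -1/6]
  [    0,  -1/9,  -1/9]
  [ -2/3,  7/27, -2/27]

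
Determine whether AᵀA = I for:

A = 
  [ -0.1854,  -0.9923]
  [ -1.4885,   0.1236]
No

AᵀA = 
  [  2.2500,   0]
  [  0,   0.9999]
≠ I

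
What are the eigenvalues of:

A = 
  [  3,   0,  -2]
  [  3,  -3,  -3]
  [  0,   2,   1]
Characteristic polynomial: det(λI - A) = λ³ - λ² - 3λ + 3
Testing integer divisors of the constant term: p(1) = 0, so (λ - 1) is a factor:
p(λ) = (λ - 1)(λ² - 3)
λ² - 3 = 0  ⇒  λ = (0 ± √((0)² - 4·(-3)))/2 = (0 ± √(12))/2
  = √3,  -√3

λ = 1, √3, -√3  (≈ 1, 1.732, -1.732)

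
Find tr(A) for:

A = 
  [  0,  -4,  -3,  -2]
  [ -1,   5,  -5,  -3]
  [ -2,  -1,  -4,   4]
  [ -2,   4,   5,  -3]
-2

tr(A) = 0 + 5 + -4 + -3 = -2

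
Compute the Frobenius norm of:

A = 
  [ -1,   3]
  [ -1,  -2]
||A||_F = 3.873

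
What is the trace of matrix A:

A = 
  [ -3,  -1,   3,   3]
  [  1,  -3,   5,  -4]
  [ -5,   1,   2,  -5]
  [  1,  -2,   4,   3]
-1

tr(A) = -3 + -3 + 2 + 3 = -1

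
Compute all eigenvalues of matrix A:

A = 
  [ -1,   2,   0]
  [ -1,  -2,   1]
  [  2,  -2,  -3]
Characteristic polynomial: det(λI - A) = λ³ + 6λ² + 15λ + 10
Testing integer divisors of the constant term: p(-1) = 0, so (λ + 1) is a factor:
p(λ) = (λ + 1)(λ² + 5λ + 10)
λ² + 5λ + 10 = 0  ⇒  λ = (-5 ± √((5)² - 4·(10)))/2 = (-5 ± √(-15))/2
  = (-5 + i√15)/2,  (-5 - i√15)/2

λ = -1, (-5 + i√15)/2, (-5 - i√15)/2  (≈ -1, -2.5 + 1.936i, -2.5 - 1.936i)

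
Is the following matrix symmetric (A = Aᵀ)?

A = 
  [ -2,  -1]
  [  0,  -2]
No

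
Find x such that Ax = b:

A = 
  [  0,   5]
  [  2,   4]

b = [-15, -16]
x = [-2, -3]

Row reduce the augmented matrix [A|b]:
Swap R1 ↔ R2
REF = 
  [  2,   4, -16]
  [  0,   5, -15]

Back-substitution:
x₂ = (-15) / 5 = -3
x₁ = (-16 - (4)(-3)) / 2 = -2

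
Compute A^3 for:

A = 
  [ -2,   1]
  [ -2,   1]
A^3 = 
  [ -2,   1]
  [ -2,   1]

A² = A·A:
A²[1,1] = (-2)(-2) + (1)(-2) = 2
A²[1,2] = (-2)(1) + (1)(1) = -1
A²[2,1] = (-2)(-2) + (1)(-2) = 2
A²[2,2] = (-2)(1) + (1)(1) = -1
A² = 
  [  2,  -1]
  [  2,  -1]

A^3 = A^2·A:
A^3[1,1] = (2)(-2) + (-1)(-2) = -2
A^3[1,2] = (2)(1) + (-1)(1) = 1
A^3[2,1] = (2)(-2) + (-1)(-2) = -2
A^3[2,2] = (2)(1) + (-1)(1) = 1
A^3 = 
  [ -2,   1]
  [ -2,   1]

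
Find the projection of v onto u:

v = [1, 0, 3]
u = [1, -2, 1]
proj_u(v) = [2/3, -4/3, 2/3]

v·u = (1)(1) + (0)(-2) + (3)(1) = 4
u·u = (1)² + (-2)² + (1)² = 6
proj_u(v) = (v·u / u·u) × u = (4/6) × u = (2/3) × u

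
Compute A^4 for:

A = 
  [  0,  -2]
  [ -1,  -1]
A^4 = 
  [  6,  10]
  [  5,  11]

A² = A·A:
A²[1,1] = (0)(0) + (-2)(-1) = 2
A²[1,2] = (0)(-2) + (-2)(-1) = 2
A²[2,1] = (-1)(0) + (-1)(-1) = 1
A²[2,2] = (-1)(-2) + (-1)(-1) = 3
A² = 
  [  2,   2]
  [  1,   3]

A^3 = A^2·A:
A^3[1,1] = (2)(0) + (2)(-1) = -2
A^3[1,2] = (2)(-2) + (2)(-1) = -6
A^3[2,1] = (1)(0) + (3)(-1) = -3
A^3[2,2] = (1)(-2) + (3)(-1) = -5
A^3 = 
  [ -2,  -6]
  [ -3,  -5]

A^4 = A^3·A:
A^4[1,1] = (-2)(0) + (-6)(-1) = 6
A^4[1,2] = (-2)(-2) + (-6)(-1) = 10
A^4[2,1] = (-3)(0) + (-5)(-1) = 5
A^4[2,2] = (-3)(-2) + (-5)(-1) = 11
A^4 = 
  [  6,  10]
  [  5,  11]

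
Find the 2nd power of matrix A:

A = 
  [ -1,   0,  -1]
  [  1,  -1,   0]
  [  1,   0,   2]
A² = A·A:
A²[1,1] = (-1)(-1) + (0)(1) + (-1)(1) = 0
A²[1,2] = (-1)(0) + (0)(-1) + (-1)(0) = 0
A²[1,3] = (-1)(-1) + (0)(0) + (-1)(2) = -1
A²[2,1] = (1)(-1) + (-1)(1) + (0)(1) = -2
A²[2,2] = (1)(0) + (-1)(-1) + (0)(0) = 1
A²[2,3] = (1)(-1) + (-1)(0) + (0)(2) = -1
A²[3,1] = (1)(-1) + (0)(1) + (2)(1) = 1
A²[3,2] = (1)(0) + (0)(-1) + (2)(0) = 0
A²[3,3] = (1)(-1) + (0)(0) + (2)(2) = 3
A² = 
  [  0,   0,  -1]
  [ -2,   1,  -1]
  [  1,   0,   3]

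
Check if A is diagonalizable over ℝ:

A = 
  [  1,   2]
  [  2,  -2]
Yes

tr(A) = -1, det(A) = -6
Characteristic polynomial: λ² - tr(A)λ + det(A) = λ² + λ - 6
λ² + λ - 6 = (λ + 3)(λ - 2)
Eigenvalues: 2, -3
λ=-3: alg. mult. = 1, geom. mult. = 2 - rank(A - (-3)I) = 2 - 1 = 1
λ=2: alg. mult. = 1, geom. mult. = 2 - rank(A - (2)I) = 2 - 1 = 1
Sum of geometric multiplicities equals n, so A has n independent eigenvectors.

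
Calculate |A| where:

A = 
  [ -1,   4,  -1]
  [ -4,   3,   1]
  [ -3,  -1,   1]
-13

Cofactor expansion along row 1:
det(A) = (-1)·((3)(1) - (1)(-1)) - (4)·((-4)(1) - (1)(-3)) + (-1)·((-4)(-1) - (3)(-3))
  = (-1)(4) - (4)(-1) + (-1)(13)
  = -13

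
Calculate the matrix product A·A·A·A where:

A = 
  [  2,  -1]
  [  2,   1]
A^4 = 
  [-14,  -3]
  [  6, -17]

A² = A·A:
A²[1,1] = (2)(2) + (-1)(2) = 2
A²[1,2] = (2)(-1) + (-1)(1) = -3
A²[2,1] = (2)(2) + (1)(2) = 6
A²[2,2] = (2)(-1) + (1)(1) = -1
A² = 
  [  2,  -3]
  [  6,  -1]

A^3 = A^2·A:
A^3[1,1] = (2)(2) + (-3)(2) = -2
A^3[1,2] = (2)(-1) + (-3)(1) = -5
A^3[2,1] = (6)(2) + (-1)(2) = 10
A^3[2,2] = (6)(-1) + (-1)(1) = -7
A^3 = 
  [ -2,  -5]
  [ 10,  -7]

A^4 = A^3·A:
A^4[1,1] = (-2)(2) + (-5)(2) = -14
A^4[1,2] = (-2)(-1) + (-5)(1) = -3
A^4[2,1] = (10)(2) + (-7)(2) = 6
A^4[2,2] = (10)(-1) + (-7)(1) = -17
A^4 = 
  [-14,  -3]
  [  6, -17]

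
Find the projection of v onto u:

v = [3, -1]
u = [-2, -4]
proj_u(v) = [1/5, 2/5]

v·u = (3)(-2) + (-1)(-4) = -2
u·u = (-2)² + (-4)² = 20
proj_u(v) = (v·u / u·u) × u = (-2/20) × u = (-1/10) × u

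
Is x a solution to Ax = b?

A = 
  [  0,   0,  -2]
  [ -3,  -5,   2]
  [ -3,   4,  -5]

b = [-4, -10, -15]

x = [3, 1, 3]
No

Ax = [-6, -8, -20] ≠ b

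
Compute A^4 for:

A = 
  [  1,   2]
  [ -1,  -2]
A² = A·A:
A²[1,1] = (1)(1) + (2)(-1) = -1
A²[1,2] = (1)(2) + (2)(-2) = -2
A²[2,1] = (-1)(1) + (-2)(-1) = 1
A²[2,2] = (-1)(2) + (-2)(-2) = 2
A² = 
  [ -1,  -2]
  [  1,   2]

A^3 = A^2·A:
A^3[1,1] = (-1)(1) + (-2)(-1) = 1
A^3[1,2] = (-1)(2) + (-2)(-2) = 2
A^3[2,1] = (1)(1) + (2)(-1) = -1
A^3[2,2] = (1)(2) + (2)(-2) = -2
A^3 = 
  [  1,   2]
  [ -1,  -2]

A^4 = A^3·A:
A^4[1,1] = (1)(1) + (2)(-1) = -1
A^4[1,2] = (1)(2) + (2)(-2) = -2
A^4[2,1] = (-1)(1) + (-2)(-1) = 1
A^4[2,2] = (-1)(2) + (-2)(-2) = 2
A^4 = 
  [ -1,  -2]
  [  1,   2]

Therefore
A^4 = 
  [ -1,  -2]
  [  1,   2]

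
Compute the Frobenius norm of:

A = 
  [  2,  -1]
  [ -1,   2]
||A||_F = 3.162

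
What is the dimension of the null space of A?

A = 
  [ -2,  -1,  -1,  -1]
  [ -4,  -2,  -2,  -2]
nullity(A) = 3

Row reduce:
R2 → R2 - (2)·R1
REF = 
  [ -2,  -1,  -1,  -1]
  [  0,   0,   0,   0]
Pivot columns: 1 → 1 pivot.
rank(A) = 1, so nullity(A) = 4 - 1 = 3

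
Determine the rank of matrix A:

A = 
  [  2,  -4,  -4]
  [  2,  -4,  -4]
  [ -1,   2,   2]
rank(A) = 1

Row reduce:
R2 → R2 - (1)·R1
R3 → R3 + (1/2)·R1
REF = 
  [  2,  -4,  -4]
  [  0,   0,   0]
  [  0,   0,   0]
Pivot columns: 1 → 1 pivot.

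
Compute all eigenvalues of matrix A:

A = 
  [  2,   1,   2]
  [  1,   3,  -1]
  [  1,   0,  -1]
Characteristic polynomial: det(λI - A) = λ³ - 4λ² - 2λ + 12
Testing integer divisors of the constant term: p(2) = 0, so (λ - 2) is a factor:
p(λ) = (λ - 2)(λ² - 2λ - 6)
λ² - 2λ - 6 = 0  ⇒  λ = (2 ± √((-2)² - 4·(-6)))/2 = (2 ± √(28))/2
  = 1 + √7,  1 - √7

λ = 2, 1 + √7, 1 - √7  (≈ 2, 3.646, -1.646)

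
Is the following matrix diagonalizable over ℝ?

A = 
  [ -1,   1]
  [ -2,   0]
No

tr(A) = -1, det(A) = 2
Characteristic polynomial: λ² - tr(A)λ + det(A) = λ² + λ + 2
λ² + λ + 2 = 0  ⇒  λ = (-1 ± √((1)² - 4·(2)))/2 = (-1 ± √(-7))/2
  = (-1 + i√7)/2,  (-1 - i√7)/2
Eigenvalues: (-1 + i√7)/2, (-1 - i√7)/2  (≈ -0.5 + 1.323i, -0.5 - 1.323i)
Has complex eigenvalues (not diagonalizable over ℝ).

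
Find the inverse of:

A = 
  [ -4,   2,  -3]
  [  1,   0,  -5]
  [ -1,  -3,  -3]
det(A) = (-4)·((0)(-3) - (-5)(-3)) - (2)·((1)(-3) - (-5)(-1)) + (-3)·((1)(-3) - (0)(-1))
  = (-4)(-15) - (2)(-8) + (-3)(-3)
  = 85
det(A) = 85 ≠ 0, so A is invertible.

Cofactors Cᵢⱼ = (-1)ⁱ⁺ʲ·Mᵢⱼ:
C = 
  [-15,   8,  -3]
  [ 15,   9, -14]
  [-10, -23,  -2]

adj(A) = Cᵀ:
adj(A) = 
  [-15,  15, -10]
  [  8,   9, -23]
  [ -3, -14,  -2]

A⁻¹ = (1/85) · adj(A):
A⁻¹ = 
  [ -3/17,   3/17,  -2/17]
  [  8/85,   9/85, -23/85]
  [ -3/85, -14/85,  -2/85]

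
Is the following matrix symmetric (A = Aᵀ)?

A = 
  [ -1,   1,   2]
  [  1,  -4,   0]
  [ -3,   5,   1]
No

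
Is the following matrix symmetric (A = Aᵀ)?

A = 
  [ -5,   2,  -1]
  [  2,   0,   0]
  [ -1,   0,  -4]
Yes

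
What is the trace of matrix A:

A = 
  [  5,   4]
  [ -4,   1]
6

tr(A) = 5 + 1 = 6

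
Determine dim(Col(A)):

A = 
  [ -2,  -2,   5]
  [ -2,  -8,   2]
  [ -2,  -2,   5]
Row reduce:
R2 → R2 - (1)·R1
R3 → R3 - (1)·R1
REF = 
  [ -2,  -2,   5]
  [  0,  -6,  -3]
  [  0,   0,   0]
Pivot columns: 1, 2 → 2 pivots.
dim(Col(A)) = number of pivot columns = 2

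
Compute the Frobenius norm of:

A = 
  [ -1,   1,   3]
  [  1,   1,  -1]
||A||_F = 3.742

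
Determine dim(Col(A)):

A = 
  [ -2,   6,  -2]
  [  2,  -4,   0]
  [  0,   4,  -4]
Row reduce:
R2 → R2 + (1)·R1
R3 → R3 - (2)·R2
REF = 
  [ -2,   6,  -2]
  [  0,   2,  -2]
  [  0,   0,   0]
Pivot columns: 1, 2 → 2 pivots.
dim(Col(A)) = number of pivot columns = 2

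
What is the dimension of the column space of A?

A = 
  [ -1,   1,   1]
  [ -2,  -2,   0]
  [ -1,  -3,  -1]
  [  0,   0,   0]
dim(Col(A)) = 2

Row reduce:
R2 → R2 - (2)·R1
R3 → R3 - (1)·R1
R3 → R3 - (1)·R2
REF = 
  [ -1,   1,   1]
  [  0,  -4,  -2]
  [  0,   0,   0]
  [  0,   0,   0]
Pivot columns: 1, 2 → 2 pivots.
dim(Col(A)) = number of pivot columns = 2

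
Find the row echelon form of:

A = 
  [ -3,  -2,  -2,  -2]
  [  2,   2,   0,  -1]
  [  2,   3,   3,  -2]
Row operations:
R2 → R2 + (2/3)·R1
R3 → R3 + (2/3)·R1
R3 → R3 - (5/2)·R2

Resulting echelon form:
REF = 
  [  -3,   -2,   -2,   -2]
  [   0,  2/3, -4/3, -7/3]
  [   0,    0,    5,  5/2]

Rank = 3 (number of non-zero pivot rows).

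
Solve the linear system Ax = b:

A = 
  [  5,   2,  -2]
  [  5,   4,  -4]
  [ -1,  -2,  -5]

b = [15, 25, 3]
Row reduce the augmented matrix [A|b]:
R2 → R2 - (1)·R1
R3 → R3 + (1/5)·R1
R3 → R3 + (4/5)·R2
REF = 
  [  5,   2,  -2,  15]
  [  0,   2,  -2,  10]
  [  0,   0,  -7,  14]

Back-substitution:
x₃ = 14 / (-7) = -2
x₂ = (10 - (-2)(-2)) / 2 = 3
x₁ = (15 - (2)(3) - (-2)(-2)) / 5 = 1

x = [1, 3, -2]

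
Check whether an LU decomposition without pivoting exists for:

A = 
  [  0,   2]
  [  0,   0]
Yes.
The first column is zero, so A is already upper triangular: L = I, U = A.
L = 
  [  1,   0]
  [  0,   1]
U = 
  [  0,   2]
  [  0,   0]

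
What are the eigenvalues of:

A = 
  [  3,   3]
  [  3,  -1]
λ = 1 + √13, 1 - √13  (≈ 4.606, -2.606)

tr(A) = 2, det(A) = -12
Characteristic polynomial: λ² - tr(A)λ + det(A) = λ² - 2λ - 12
λ² - 2λ - 12 = 0  ⇒  λ = (2 ± √((-2)² - 4·(-12)))/2 = (2 ± √(52))/2
  = 1 + √13,  1 - √13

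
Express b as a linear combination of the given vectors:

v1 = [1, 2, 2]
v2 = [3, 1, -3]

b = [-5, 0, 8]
c1 = 1, c2 = -2

b = 1·v1 + -2·v2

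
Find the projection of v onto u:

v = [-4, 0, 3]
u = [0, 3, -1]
proj_u(v) = [0, -9/10, 3/10]

v·u = (-4)(0) + (0)(3) + (3)(-1) = -3
u·u = (0)² + (3)² + (-1)² = 10
proj_u(v) = (v·u / u·u) × u = (-3/10) × u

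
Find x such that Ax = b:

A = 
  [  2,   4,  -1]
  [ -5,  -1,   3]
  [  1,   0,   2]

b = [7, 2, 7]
x = [1, 2, 3]

Row reduce the augmented matrix [A|b]:
R2 → R2 + (5/2)·R1
R3 → R3 - (1/2)·R1
R3 → R3 + (2/9)·R2
REF = 
  [    2,     4,    -1,     7]
  [    0,     9,   1/2,  39/2]
  [    0,     0, 47/18,  47/6]

Back-substitution:
x₃ = (47/6) / (47/18) = 3
x₂ = (39/2 - (1/2)(3)) / 9 = 2
x₁ = (7 - (4)(2) - (-1)(3)) / 2 = 1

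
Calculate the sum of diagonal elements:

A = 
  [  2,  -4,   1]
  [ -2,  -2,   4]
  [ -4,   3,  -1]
-1

tr(A) = 2 + -2 + -1 = -1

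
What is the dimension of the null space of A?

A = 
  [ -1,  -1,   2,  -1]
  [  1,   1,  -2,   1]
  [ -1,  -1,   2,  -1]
nullity(A) = 3

Row reduce:
R2 → R2 + (1)·R1
R3 → R3 - (1)·R1
REF = 
  [ -1,  -1,   2,  -1]
  [  0,   0,   0,   0]
  [  0,   0,   0,   0]
Pivot columns: 1 → 1 pivot.
rank(A) = 1, so nullity(A) = 4 - 1 = 3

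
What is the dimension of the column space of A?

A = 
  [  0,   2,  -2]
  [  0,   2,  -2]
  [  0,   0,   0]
dim(Col(A)) = 1

Row reduce:
R2 → R2 - (1)·R1
REF = 
  [  0,   2,  -2]
  [  0,   0,   0]
  [  0,   0,   0]
Pivot columns: 2 → 1 pivot.
dim(Col(A)) = number of pivot columns = 1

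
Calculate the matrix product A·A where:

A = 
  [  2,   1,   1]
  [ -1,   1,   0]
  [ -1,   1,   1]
A² = A·A:
A²[1,1] = (2)(2) + (1)(-1) + (1)(-1) = 2
A²[1,2] = (2)(1) + (1)(1) + (1)(1) = 4
A²[1,3] = (2)(1) + (1)(0) + (1)(1) = 3
A²[2,1] = (-1)(2) + (1)(-1) + (0)(-1) = -3
A²[2,2] = (-1)(1) + (1)(1) + (0)(1) = 0
A²[2,3] = (-1)(1) + (1)(0) + (0)(1) = -1
A²[3,1] = (-1)(2) + (1)(-1) + (1)(-1) = -4
A²[3,2] = (-1)(1) + (1)(1) + (1)(1) = 1
A²[3,3] = (-1)(1) + (1)(0) + (1)(1) = 0
A² = 
  [  2,   4,   3]
  [ -3,   0,  -1]
  [ -4,   1,   0]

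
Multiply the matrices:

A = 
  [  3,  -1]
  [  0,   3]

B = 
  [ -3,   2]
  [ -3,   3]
A is 2×2 and B is 2×2, so AB is 2×2. Each entry is (row of A)·(column of B):
AB[1,1] = (3)(-3) + (-1)(-3) = -6
AB[1,2] = (3)(2) + (-1)(3) = 3
AB[2,1] = (0)(-3) + (3)(-3) = -9
AB[2,2] = (0)(2) + (3)(3) = 9

AB = 
  [ -6,   3]
  [ -9,   9]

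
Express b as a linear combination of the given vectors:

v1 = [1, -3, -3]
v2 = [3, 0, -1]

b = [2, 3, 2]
c1 = -1, c2 = 1

b = -1·v1 + 1·v2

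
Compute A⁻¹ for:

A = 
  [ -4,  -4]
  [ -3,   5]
det(A) = (-4)(5) - (-4)(-3) = -32
For a 2×2 matrix, A⁻¹ = (1/det(A)) · [[d, -b], [-c, a]]
    = (-1/32) · [[5, 4], [3, -4]]

A⁻¹ = 
  [-5/32,  -1/8]
  [-3/32,   1/8]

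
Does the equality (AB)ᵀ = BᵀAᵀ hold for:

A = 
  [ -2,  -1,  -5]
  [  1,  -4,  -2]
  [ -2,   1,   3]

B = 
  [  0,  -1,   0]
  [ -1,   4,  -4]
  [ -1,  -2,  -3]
Yes

(AB)ᵀ = 
  [  6,   6,  -4]
  [  8, -13,   0]
  [ 19,  22, -13]

BᵀAᵀ = 
  [  6,   6,  -4]
  [  8, -13,   0]
  [ 19,  22, -13]

Both sides are equal — this is the standard identity (AB)ᵀ = BᵀAᵀ, which holds for all A, B.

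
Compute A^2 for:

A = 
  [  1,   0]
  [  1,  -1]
A² = A·A:
A²[1,1] = (1)(1) + (0)(1) = 1
A²[1,2] = (1)(0) + (0)(-1) = 0
A²[2,1] = (1)(1) + (-1)(1) = 0
A²[2,2] = (1)(0) + (-1)(-1) = 1
A² = 
  [  1,   0]
  [  0,   1]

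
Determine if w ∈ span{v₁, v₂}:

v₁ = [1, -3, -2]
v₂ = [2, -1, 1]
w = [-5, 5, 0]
Yes

Form the augmented matrix and row-reduce:
[v₁|v₂|w] = 
  [  1,   2,  -5]
  [ -3,  -1,   5]
  [ -2,   1,   0]
R2 → R2 + (3)·R1
R3 → R3 + (2)·R1
R3 → R3 - (1)·R2
REF = 
  [  1,   2,  -5]
  [  0,   5, -10]
  [  0,   0,   0]

No row of the form [0 0 | nonzero], so the system is consistent. Back-substitution gives c₁ = -1, c₂ = -2: w = (-1)·v₁ + (-2)·v₂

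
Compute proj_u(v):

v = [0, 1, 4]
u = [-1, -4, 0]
proj_u(v) = [4/17, 16/17, 0]

v·u = (0)(-1) + (1)(-4) + (4)(0) = -4
u·u = (-1)² + (-4)² + (0)² = 17
proj_u(v) = (v·u / u·u) × u = (-4/17) × u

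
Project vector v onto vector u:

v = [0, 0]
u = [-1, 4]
v·u = (0)(-1) + (0)(4) = 0
u·u = (-1)² + (4)² = 17
proj_u(v) = (v·u / u·u) × u = (0/17) × u = (0) × u

proj_u(v) = [0, 0]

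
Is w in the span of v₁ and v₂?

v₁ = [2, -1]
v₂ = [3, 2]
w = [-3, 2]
Yes

Form the augmented matrix and row-reduce:
[v₁|v₂|w] = 
  [  2,   3,  -3]
  [ -1,   2,   2]
R2 → R2 + (1/2)·R1
REF = 
  [  2,   3,  -3]
  [  0, 7/2, 1/2]

No row of the form [0 0 | nonzero], so the system is consistent. Back-substitution gives c₁ = -12/7, c₂ = 1/7: w = (-12/7)·v₁ + (1/7)·v₂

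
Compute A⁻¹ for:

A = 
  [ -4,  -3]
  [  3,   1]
det(A) = (-4)(1) - (-3)(3) = 5
For a 2×2 matrix, A⁻¹ = (1/det(A)) · [[d, -b], [-c, a]]
    = (1/5) · [[1, 3], [-3, -4]]

A⁻¹ = 
  [ 1/5,  3/5]
  [-3/5, -4/5]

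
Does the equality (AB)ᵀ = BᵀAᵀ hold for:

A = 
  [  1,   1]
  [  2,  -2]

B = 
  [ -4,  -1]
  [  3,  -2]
Yes

(AB)ᵀ = 
  [ -1, -14]
  [ -3,   2]

BᵀAᵀ = 
  [ -1, -14]
  [ -3,   2]

Both sides are equal — this is the standard identity (AB)ᵀ = BᵀAᵀ, which holds for all A, B.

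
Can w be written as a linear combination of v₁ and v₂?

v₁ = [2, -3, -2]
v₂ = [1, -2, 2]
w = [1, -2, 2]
Yes

Form the augmented matrix and row-reduce:
[v₁|v₂|w] = 
  [  2,   1,   1]
  [ -3,  -2,  -2]
  [ -2,   2,   2]
R2 → R2 + (3/2)·R1
R3 → R3 + (1)·R1
R3 → R3 + (6)·R2
REF = 
  [   2,    1,    1]
  [   0, -1/2, -1/2]
  [   0,    0,    0]

No row of the form [0 0 | nonzero], so the system is consistent. Back-substitution gives c₁ = 0, c₂ = 1: w = (0)·v₁ + (1)·v₂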